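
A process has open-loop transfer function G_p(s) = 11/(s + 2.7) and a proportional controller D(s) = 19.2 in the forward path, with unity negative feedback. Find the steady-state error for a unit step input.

0.0126

The loop is type 0. Static position error constant K_pos = D(0)·G_p(0) = 19.2·4.074 = 78.22.
Steady-state error to a unit step: e_ss = 1/(1+K_pos) = 1/79.22 = 0.0126.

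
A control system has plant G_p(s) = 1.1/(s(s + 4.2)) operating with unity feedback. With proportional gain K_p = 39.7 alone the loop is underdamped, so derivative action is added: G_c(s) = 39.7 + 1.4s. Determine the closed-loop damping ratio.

Forward path: (39.7 + 1.4s)·1.1/(s(s+4.2)). The closed-loop characteristic equation is s² + (4.2 + 1.1·1.4)s + 1.1·39.7 = 0.
That is s² + 5.74s + 43.67 = 0, so ω_n = 6.608 rad/s and ζ = 5.74/(2·6.608) = 0.4343.

ζ = 0.434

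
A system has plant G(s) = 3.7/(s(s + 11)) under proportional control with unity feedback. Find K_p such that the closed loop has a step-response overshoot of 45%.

From %OS = 100·exp(−πζ/√(1−ζ²)) = 45%, ζ = −ln(0.45)/√(π²+ln²(0.45)) = 0.2463.
Characteristic equation s² + 11s + 3.7K_p = 0 gives ζ = 11/(2√(3.7K_p)).
Setting ζ = 0.2463: √(3.7K_p) = 11/(2·0.2463) = 22.33, so K_p = 498.5/3.7 = 135.

K_p = 135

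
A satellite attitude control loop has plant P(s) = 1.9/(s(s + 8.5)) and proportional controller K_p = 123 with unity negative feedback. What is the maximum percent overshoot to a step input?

Closed-loop characteristic equation: s² + 8.5s + 233.7 = 0, so ω_n = 15.29 rad/s and ζ = 8.5/(2·15.29) = 0.278.
%OS = 100·exp(−πζ/√(1−ζ²)) = 100·exp(−π·0.278/√0.9227) = 40.3%.

40.3%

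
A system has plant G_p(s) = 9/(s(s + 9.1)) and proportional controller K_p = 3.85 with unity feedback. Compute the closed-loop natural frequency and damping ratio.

With unity feedback the closed-loop characteristic equation is s² + 9.1s + 3.85·9 = s² + 9.1s + 34.65 = 0.
Matching s² + 2ζω_n s + ω_n²: ω_n = √34.65 = 5.886 rad/s and 2ζω_n = 9.1, so ζ = 9.1/(2·5.886) = 0.773.

ω_n = 5.89 rad/s, ζ = 0.773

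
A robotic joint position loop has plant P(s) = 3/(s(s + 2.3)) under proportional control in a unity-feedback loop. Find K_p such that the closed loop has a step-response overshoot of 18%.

K_p = 1.92

From %OS = 100·exp(−πζ/√(1−ζ²)) = 18%, ζ = −ln(0.18)/√(π²+ln²(0.18)) = 0.4791.
Characteristic equation s² + 2.3s + 3K_p = 0 gives ζ = 2.3/(2√(3K_p)).
Setting ζ = 0.4791: √(3K_p) = 2.3/(2·0.4791) = 2.4, so K_p = 5.761/3 = 1.92.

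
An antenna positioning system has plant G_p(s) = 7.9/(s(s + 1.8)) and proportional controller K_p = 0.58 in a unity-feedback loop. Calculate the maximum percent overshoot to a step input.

The closed-loop denominator s² + 1.8s + 4.582 gives ω_n = √4.582 = 2.141 and ζ = 1.8/(2ω_n) = 0.4205.
%OS = 100·exp(−πζ/√(1−ζ²)) = 100·exp(−π·0.4205/√0.8232) = 23.3%.

23.3%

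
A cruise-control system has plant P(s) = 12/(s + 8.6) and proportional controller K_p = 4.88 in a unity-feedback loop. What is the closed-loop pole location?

s = -67.16

Closed-loop transfer function: T(s) = K_p·P(s)/(1 + K_p·P(s)) = 58.56/(s + 8.6 + 58.56) = 58.56/(s + 67.16).
The closed-loop pole is at s = −67.16.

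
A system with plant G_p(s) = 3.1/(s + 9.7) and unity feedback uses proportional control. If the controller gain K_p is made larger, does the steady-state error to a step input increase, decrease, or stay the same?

decrease

The position error constant K_pos = K_p·G_p(0) grows with K_p, and e_ss = 1/(1+K_pos) falls.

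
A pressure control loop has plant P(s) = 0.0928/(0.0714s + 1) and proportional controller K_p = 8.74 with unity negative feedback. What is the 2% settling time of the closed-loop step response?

T_s ≈ 0.158 s

Closed loop: T(s) = K_p·P/(1+K_p·P) = 0.8111/(0.0714s + 1 + 0.8111), with pole at s = −(1 + 0.8111)/0.0714 = −25.37.
τ = 1/25.37 = 0.03942 s, so 2% settling time ≈ 4τ = 0.158 s.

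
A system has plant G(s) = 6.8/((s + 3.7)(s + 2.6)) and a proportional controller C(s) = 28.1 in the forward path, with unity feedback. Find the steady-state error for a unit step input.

The loop is type 0. Static position error constant K_pos = C(0)·G(0) = 28.1·0.7069 = 19.86.
Steady-state error to a unit step: e_ss = 1/(1+K_pos) = 1/20.86 = 0.0479.

0.0479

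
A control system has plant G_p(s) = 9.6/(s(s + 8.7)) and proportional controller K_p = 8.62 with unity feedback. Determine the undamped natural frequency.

1 + K_p·G_p(s) = 0 gives s² + 8.7s + 82.75 = 0.
Matching s² + 2ζω_n s + ω_n²: ω_n = √82.75 = 9.097 rad/s and 2ζω_n = 8.7, so ζ = 8.7/(2·9.097) = 0.478.

ω_n = 9.1 rad/s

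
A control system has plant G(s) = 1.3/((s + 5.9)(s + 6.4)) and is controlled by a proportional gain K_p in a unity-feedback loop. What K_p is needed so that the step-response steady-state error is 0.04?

K_p = 697

For a type-0 loop with proportional control, e_ss = 1/(1 + K_p·G(0)).
G(0) = 0.03443. Require 1/(1 + K_p·0.03443) = 0.04, so 1 + 0.03443·K_p = 25.
K_p = (25 − 1)/0.03443 = 697.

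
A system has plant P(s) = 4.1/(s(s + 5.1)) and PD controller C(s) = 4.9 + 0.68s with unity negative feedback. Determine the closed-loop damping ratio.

Forward path: (4.9 + 0.68s)·4.1/(s(s+5.1)). The closed-loop characteristic equation is s² + (5.1 + 4.1·0.68)s + 4.1·4.9 = 0.
That is s² + 7.888s + 20.09 = 0, so ω_n = 4.482 rad/s and ζ = 7.888/(2·4.482) = 0.8799.

ζ = 0.88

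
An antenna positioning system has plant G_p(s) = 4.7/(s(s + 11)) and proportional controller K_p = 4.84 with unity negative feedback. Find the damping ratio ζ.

ζ = 1.15

1 + K_p·G_p(s) = 0 gives s² + 11s + 22.75 = 0.
So ω_n² = 22.75 ⇒ ω_n = 4.769 rad/s, and ζ = 11/(2ω_n) = 1.15.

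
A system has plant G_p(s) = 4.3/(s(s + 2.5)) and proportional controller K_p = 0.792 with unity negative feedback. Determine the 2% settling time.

From 1 + K_pG_p(s) = 0: s² + 2.5s + 3.406 = 0 ⇒ ω_n = 1.845, ζ = 0.6774.
2% settling time T_s ≈ 4/(ζω_n) = 4/1.25 = 3.2 s.

T_s ≈ 3.2 s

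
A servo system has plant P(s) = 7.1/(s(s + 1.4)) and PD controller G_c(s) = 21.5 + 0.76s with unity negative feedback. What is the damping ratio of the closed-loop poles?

Forward path: (21.5 + 0.76s)·7.1/(s(s+1.4)). The closed-loop characteristic equation is s² + (1.4 + 7.1·0.76)s + 7.1·21.5 = 0.
That is s² + 6.796s + 152.7 = 0, so ω_n = 12.36 rad/s and ζ = 6.796/(2·12.36) = 0.275.

ζ = 0.275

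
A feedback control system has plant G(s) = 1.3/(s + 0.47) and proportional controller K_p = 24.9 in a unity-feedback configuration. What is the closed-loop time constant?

Closed-loop transfer function: T(s) = K_p·G(s)/(1 + K_p·G(s)) = 32.37/(s + 0.47 + 32.37) = 32.37/(s + 32.84).
Time constant τ = 1/32.84 = 0.0305 s.

τ = 0.0305 s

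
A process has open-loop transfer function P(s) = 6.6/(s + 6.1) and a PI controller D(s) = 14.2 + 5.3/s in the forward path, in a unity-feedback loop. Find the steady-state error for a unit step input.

The open loop D(s)P(s) has a pole at the origin (type 1), so the static position error constant is infinite and e_ss = 1/(1+∞) = 0.

0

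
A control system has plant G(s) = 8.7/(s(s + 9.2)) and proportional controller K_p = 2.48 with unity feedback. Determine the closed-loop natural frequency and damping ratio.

With unity feedback the closed-loop characteristic equation is s² + 9.2s + 2.48·8.7 = s² + 9.2s + 21.58 = 0.
Matching s² + 2ζω_n s + ω_n²: ω_n = √21.58 = 4.645 rad/s and 2ζω_n = 9.2, so ζ = 9.2/(2·4.645) = 0.99.

ω_n = 4.64 rad/s, ζ = 0.99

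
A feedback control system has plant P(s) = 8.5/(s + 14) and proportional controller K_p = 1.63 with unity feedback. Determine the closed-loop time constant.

Closed-loop transfer function: T(s) = K_p·P(s)/(1 + K_p·P(s)) = 13.85/(s + 14 + 13.85) = 13.85/(s + 27.85).
Time constant τ = 1/27.85 = 0.0359 s.

τ = 0.0359 s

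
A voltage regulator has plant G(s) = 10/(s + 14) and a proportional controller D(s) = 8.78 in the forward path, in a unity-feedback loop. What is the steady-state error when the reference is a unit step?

0.138

The loop is type 0. Static position error constant K_pos = D(0)·G(0) = 8.78·0.7143 = 6.271.
Steady-state error to a unit step: e_ss = 1/(1+K_pos) = 1/7.271 = 0.138.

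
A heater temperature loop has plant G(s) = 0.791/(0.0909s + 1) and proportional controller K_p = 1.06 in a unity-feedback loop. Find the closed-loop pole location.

s = -20.23

Closed loop: T(s) = K_p·G/(1+K_p·G) = 0.8385/(0.0909s + 1 + 0.8385), with pole at s = −(1 + 0.8385)/0.0909 = −20.23.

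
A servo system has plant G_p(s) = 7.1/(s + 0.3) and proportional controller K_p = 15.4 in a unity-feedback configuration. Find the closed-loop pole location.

Closed-loop transfer function: T(s) = K_p·G_p(s)/(1 + K_p·G_p(s)) = 109.3/(s + 0.3 + 109.3) = 109.3/(s + 109.6).
The closed-loop pole is at s = −109.6.

s = -109.6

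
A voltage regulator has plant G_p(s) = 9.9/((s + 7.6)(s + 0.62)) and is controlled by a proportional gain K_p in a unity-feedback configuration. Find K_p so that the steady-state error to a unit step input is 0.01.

K_p = 47.1

For a type-0 loop with proportional control, e_ss = 1/(1 + K_p·G_p(0)).
G_p(0) = 2.101. Require 1/(1 + K_p·2.101) = 0.01, so 1 + 2.101·K_p = 100.
K_p = (100 − 1)/2.101 = 47.1.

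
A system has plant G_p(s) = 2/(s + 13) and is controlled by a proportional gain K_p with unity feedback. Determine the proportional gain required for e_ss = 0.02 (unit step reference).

K_p = 318

For a type-0 loop with proportional control, e_ss = 1/(1 + K_p·G_p(0)).
G_p(0) = 0.1538. Require 1/(1 + K_p·0.1538) = 0.02, so 1 + 0.1538·K_p = 50.
K_p = (50 − 1)/0.1538 = 318.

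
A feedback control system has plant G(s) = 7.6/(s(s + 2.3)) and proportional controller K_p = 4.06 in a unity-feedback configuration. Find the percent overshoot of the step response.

The closed-loop denominator s² + 2.3s + 30.86 gives ω_n = √30.86 = 5.555 and ζ = 2.3/(2ω_n) = 0.207.
%OS = 100·exp(−πζ/√(1−ζ²)) = 100·exp(−π·0.207/√0.9571) = 51.4%.

51.4%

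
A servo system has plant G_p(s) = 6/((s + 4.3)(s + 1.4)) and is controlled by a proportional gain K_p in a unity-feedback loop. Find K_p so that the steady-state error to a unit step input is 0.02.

K_p = 49.2

The loop is type 0, so e_ss(step) = 1/(1 + K_pos) with K_pos = K_p·G_p(0).
G_p(0) = 0.9967. Require 1/(1 + K_p·0.9967) = 0.02, so 1 + 0.9967·K_p = 50.
K_p = (50 − 1)/0.9967 = 49.2.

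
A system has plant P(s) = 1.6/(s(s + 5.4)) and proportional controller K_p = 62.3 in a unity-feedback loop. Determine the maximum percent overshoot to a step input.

41.4%

Closed-loop characteristic equation: s² + 5.4s + 99.68 = 0, so ω_n = 9.984 rad/s and ζ = 5.4/(2·9.984) = 0.2704.
%OS = 100·exp(−πζ/√(1−ζ²)) = 100·exp(−π·0.2704/√0.9269) = 41.4%.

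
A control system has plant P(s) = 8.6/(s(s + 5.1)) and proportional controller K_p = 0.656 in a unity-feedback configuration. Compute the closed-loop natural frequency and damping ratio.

The closed-loop denominator is s(s+5.1) + 0.656·8.6 = s² + 5.1s + 5.642.
Matching s² + 2ζω_n s + ω_n²: ω_n = √5.642 = 2.375 rad/s and 2ζω_n = 5.1, so ζ = 5.1/(2·2.375) = 1.07.

ω_n = 2.38 rad/s, ζ = 1.07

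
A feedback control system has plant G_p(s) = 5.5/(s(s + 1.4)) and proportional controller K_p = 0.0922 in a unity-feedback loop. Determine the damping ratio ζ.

The closed-loop denominator is s(s+1.4) + 0.0922·5.5 = s² + 1.4s + 0.5071.
Matching s² + 2ζω_n s + ω_n²: ω_n = √0.5071 = 0.7121 rad/s and 2ζω_n = 1.4, so ζ = 1.4/(2·0.7121) = 0.983.

ζ = 0.983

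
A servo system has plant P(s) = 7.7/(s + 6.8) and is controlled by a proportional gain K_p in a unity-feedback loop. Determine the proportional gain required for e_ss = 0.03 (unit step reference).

For a type-0 loop with proportional control, e_ss = 1/(1 + K_p·P(0)).
P(0) = 1.132. Require 1/(1 + K_p·1.132) = 0.03, so 1 + 1.132·K_p = 33.33.
K_p = (33.33 − 1)/1.132 = 28.6.

K_p = 28.6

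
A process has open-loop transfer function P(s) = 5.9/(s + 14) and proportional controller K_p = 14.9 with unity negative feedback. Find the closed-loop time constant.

τ = 0.00981 s

Closed-loop transfer function: T(s) = K_p·P(s)/(1 + K_p·P(s)) = 87.91/(s + 14 + 87.91) = 87.91/(s + 101.9).
Time constant τ = 1/101.9 = 0.00981 s.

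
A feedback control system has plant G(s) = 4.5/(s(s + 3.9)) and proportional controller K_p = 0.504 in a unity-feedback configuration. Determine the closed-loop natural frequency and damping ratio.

ω_n = 1.51 rad/s, ζ = 1.29

1 + K_p·G(s) = 0 gives s² + 3.9s + 2.268 = 0.
So ω_n² = 2.268 ⇒ ω_n = 1.506 rad/s, and ζ = 3.9/(2ω_n) = 1.29.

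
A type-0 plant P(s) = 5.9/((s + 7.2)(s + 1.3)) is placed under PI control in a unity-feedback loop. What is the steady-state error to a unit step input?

The PI controller's integrator makes the forward path type 1, so e_ss to a step is zero.

0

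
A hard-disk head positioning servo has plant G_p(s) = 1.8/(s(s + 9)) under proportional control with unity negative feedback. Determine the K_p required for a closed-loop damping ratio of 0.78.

K_p = 18.5

Closed-loop characteristic equation: s² + 9s + K_p·1.8 = 0.
So ω_n = √(1.8K_p) and 2ζω_n = 9, giving ζ = 9/(2√(1.8K_p)).
Setting ζ = 0.78: √(1.8K_p) = 9/(2·0.78) = 5.769, so K_p = 33.28/1.8 = 18.5.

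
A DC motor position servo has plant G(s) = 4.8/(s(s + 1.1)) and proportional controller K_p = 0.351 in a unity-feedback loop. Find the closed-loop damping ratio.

ζ = 0.424

With unity feedback the closed-loop characteristic equation is s² + 1.1s + 0.351·4.8 = s² + 1.1s + 1.685 = 0.
Matching s² + 2ζω_n s + ω_n²: ω_n = √1.685 = 1.298 rad/s and 2ζω_n = 1.1, so ζ = 1.1/(2·1.298) = 0.424.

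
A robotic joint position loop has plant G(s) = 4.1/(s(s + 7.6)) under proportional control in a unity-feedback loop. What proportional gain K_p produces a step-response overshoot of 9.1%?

K_p = 9.57

From %OS = 100·exp(−πζ/√(1−ζ²)) = 9.1%, ζ = −ln(0.091)/√(π²+ln²(0.091)) = 0.6066.
Characteristic equation s² + 7.6s + 4.1K_p = 0 gives ζ = 7.6/(2√(4.1K_p)).
Setting ζ = 0.6066: √(4.1K_p) = 7.6/(2·0.6066) = 6.265, so K_p = 39.25/4.1 = 9.57.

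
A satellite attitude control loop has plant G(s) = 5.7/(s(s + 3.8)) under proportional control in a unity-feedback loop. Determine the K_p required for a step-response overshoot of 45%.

K_p = 10.4

From %OS = 100·exp(−πζ/√(1−ζ²)) = 45%, ζ = −ln(0.45)/√(π²+ln²(0.45)) = 0.2463.
Characteristic equation s² + 3.8s + 5.7K_p = 0 gives ζ = 3.8/(2√(5.7K_p)).
Setting ζ = 0.2463: √(5.7K_p) = 3.8/(2·0.2463) = 7.713, so K_p = 59.49/5.7 = 10.4.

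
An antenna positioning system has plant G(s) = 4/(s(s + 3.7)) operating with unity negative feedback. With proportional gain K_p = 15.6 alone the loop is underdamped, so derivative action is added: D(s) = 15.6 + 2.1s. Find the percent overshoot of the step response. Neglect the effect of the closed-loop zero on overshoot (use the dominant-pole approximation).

Forward path: (15.6 + 2.1s)·4/(s(s+3.7)). The closed-loop characteristic equation is s² + (3.7 + 4·2.1)s + 4·15.6 = 0.
That is s² + 12.1s + 62.4 = 0, so ω_n = 7.899 rad/s and ζ = 12.1/(2·7.899) = 0.7659.
%OS = 100·exp(−πζ/√(1−ζ²)) = 2.37%.

2.37%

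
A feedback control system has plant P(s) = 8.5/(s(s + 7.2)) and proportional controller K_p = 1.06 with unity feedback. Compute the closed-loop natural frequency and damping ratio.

With unity feedback the closed-loop characteristic equation is s² + 7.2s + 1.06·8.5 = s² + 7.2s + 9.01 = 0.
So ω_n² = 9.01 ⇒ ω_n = 3.002 rad/s, and ζ = 7.2/(2ω_n) = 1.2.

ω_n = 3 rad/s, ζ = 1.2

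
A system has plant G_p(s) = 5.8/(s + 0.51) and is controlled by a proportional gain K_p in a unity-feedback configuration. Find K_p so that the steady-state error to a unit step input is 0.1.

Steady-state error for a unit step on this type-0 loop is 1/(1 + K_p·G_p(0)).
G_p(0) = 11.37. Require 1/(1 + K_p·11.37) = 0.1, so 1 + 11.37·K_p = 10.
K_p = (10 − 1)/11.37 = 0.791.

K_p = 0.791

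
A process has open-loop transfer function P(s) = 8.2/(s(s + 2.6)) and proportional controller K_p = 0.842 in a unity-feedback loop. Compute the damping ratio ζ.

1 + K_p·P(s) = 0 gives s² + 2.6s + 6.904 = 0.
Matching s² + 2ζω_n s + ω_n²: ω_n = √6.904 = 2.628 rad/s and 2ζω_n = 2.6, so ζ = 2.6/(2·2.628) = 0.495.

ζ = 0.495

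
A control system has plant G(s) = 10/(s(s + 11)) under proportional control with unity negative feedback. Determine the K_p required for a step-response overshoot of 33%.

From %OS = 100·exp(−πζ/√(1−ζ²)) = 33%, ζ = −ln(0.33)/√(π²+ln²(0.33)) = 0.3328.
Characteristic equation s² + 11s + 10K_p = 0 gives ζ = 11/(2√(10K_p)).
Setting ζ = 0.3328: √(10K_p) = 11/(2·0.3328) = 16.53, so K_p = 273.1/10 = 27.3.

K_p = 27.3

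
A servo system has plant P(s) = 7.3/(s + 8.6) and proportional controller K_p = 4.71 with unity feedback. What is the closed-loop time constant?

Closed-loop transfer function: T(s) = K_p·P(s)/(1 + K_p·P(s)) = 34.38/(s + 8.6 + 34.38) = 34.38/(s + 42.98).
Time constant τ = 1/42.98 = 0.0233 s.

τ = 0.0233 s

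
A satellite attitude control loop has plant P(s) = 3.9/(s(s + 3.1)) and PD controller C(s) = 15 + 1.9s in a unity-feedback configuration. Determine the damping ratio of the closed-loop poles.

Forward path: (15 + 1.9s)·3.9/(s(s+3.1)). The closed-loop characteristic equation is s² + (3.1 + 3.9·1.9)s + 3.9·15 = 0.
That is s² + 10.51s + 58.5 = 0, so ω_n = 7.649 rad/s and ζ = 10.51/(2·7.649) = 0.6871.

ζ = 0.687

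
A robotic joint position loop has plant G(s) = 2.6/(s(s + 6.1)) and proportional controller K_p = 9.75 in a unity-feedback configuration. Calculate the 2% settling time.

T_s ≈ 1.31 s

The closed-loop denominator s² + 6.1s + 25.35 gives ω_n = √25.35 = 5.035 and ζ = 6.1/(2ω_n) = 0.6058.
2% settling time T_s ≈ 4/(ζω_n) = 4/3.05 = 1.31 s.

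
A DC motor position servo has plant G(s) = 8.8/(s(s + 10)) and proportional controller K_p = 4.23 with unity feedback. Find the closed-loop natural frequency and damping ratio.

ω_n = 6.1 rad/s, ζ = 0.82

1 + K_p·G(s) = 0 gives s² + 10s + 37.22 = 0.
Matching s² + 2ζω_n s + ω_n²: ω_n = √37.22 = 6.101 rad/s and 2ζω_n = 10, so ζ = 10/(2·6.101) = 0.82.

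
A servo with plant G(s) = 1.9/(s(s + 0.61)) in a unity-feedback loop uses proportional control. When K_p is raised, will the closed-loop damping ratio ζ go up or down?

ζ = 0.61/(2√(1.9K_p)); increasing K_p raises the denominator, so ζ falls.

decrease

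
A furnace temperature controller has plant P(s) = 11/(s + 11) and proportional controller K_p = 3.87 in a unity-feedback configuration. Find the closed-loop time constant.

τ = 0.0187 s

Closed-loop transfer function: T(s) = K_p·P(s)/(1 + K_p·P(s)) = 42.57/(s + 11 + 42.57) = 42.57/(s + 53.57).
Time constant τ = 1/53.57 = 0.0187 s.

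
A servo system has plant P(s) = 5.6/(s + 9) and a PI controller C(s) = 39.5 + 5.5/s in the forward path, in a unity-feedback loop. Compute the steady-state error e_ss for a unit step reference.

0

The open loop C(s)P(s) has a pole at the origin (type 1), so the static position error constant is infinite and e_ss = 1/(1+∞) = 0.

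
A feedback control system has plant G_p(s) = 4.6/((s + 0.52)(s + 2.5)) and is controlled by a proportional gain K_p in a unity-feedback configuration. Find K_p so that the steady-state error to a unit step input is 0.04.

For a type-0 loop with proportional control, e_ss = 1/(1 + K_p·G_p(0)).
G_p(0) = 3.538. Require 1/(1 + K_p·3.538) = 0.04, so 1 + 3.538·K_p = 25.
K_p = (25 − 1)/3.538 = 6.78.

K_p = 6.78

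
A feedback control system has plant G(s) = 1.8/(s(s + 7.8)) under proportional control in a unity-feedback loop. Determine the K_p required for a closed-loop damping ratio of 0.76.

K_p = 14.6

Closed-loop characteristic equation: s² + 7.8s + K_p·1.8 = 0.
So ω_n = √(1.8K_p) and 2ζω_n = 7.8, giving ζ = 7.8/(2√(1.8K_p)).
Setting ζ = 0.76: √(1.8K_p) = 7.8/(2·0.76) = 5.132, so K_p = 26.33/1.8 = 14.6.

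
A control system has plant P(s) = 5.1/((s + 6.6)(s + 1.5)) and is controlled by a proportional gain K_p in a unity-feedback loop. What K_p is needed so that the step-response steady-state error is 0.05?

K_p = 36.9

The loop is type 0, so e_ss(step) = 1/(1 + K_pos) with K_pos = K_p·P(0).
P(0) = 0.5152. Require 1/(1 + K_p·0.5152) = 0.05, so 1 + 0.5152·K_p = 20.
K_p = (20 − 1)/0.5152 = 36.9.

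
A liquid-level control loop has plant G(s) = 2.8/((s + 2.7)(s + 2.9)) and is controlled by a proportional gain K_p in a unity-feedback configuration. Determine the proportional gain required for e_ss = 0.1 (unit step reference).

Steady-state error for a unit step on this type-0 loop is 1/(1 + K_p·G(0)).
G(0) = 0.3576. Require 1/(1 + K_p·0.3576) = 0.1, so 1 + 0.3576·K_p = 10.
K_p = (10 − 1)/0.3576 = 25.2.

K_p = 25.2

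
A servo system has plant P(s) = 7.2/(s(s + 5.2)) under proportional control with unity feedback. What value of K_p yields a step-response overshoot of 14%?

K_p = 3.34

From %OS = 100·exp(−πζ/√(1−ζ²)) = 14%, ζ = −ln(0.14)/√(π²+ln²(0.14)) = 0.5305.
Characteristic equation s² + 5.2s + 7.2K_p = 0 gives ζ = 5.2/(2√(7.2K_p)).
Setting ζ = 0.5305: √(7.2K_p) = 5.2/(2·0.5305) = 4.901, so K_p = 24.02/7.2 = 3.34.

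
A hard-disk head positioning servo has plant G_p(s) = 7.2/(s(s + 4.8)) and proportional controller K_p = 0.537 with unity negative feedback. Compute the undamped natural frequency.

ω_n = 1.97 rad/s

The closed-loop denominator is s(s+4.8) + 0.537·7.2 = s² + 4.8s + 3.866.
Matching s² + 2ζω_n s + ω_n²: ω_n = √3.866 = 1.966 rad/s and 2ζω_n = 4.8, so ζ = 4.8/(2·1.966) = 1.22.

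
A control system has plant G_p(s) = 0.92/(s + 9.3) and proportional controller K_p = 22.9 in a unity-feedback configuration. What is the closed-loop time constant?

Closed-loop transfer function: T(s) = K_p·G_p(s)/(1 + K_p·G_p(s)) = 21.07/(s + 9.3 + 21.07) = 21.07/(s + 30.37).
Time constant τ = 1/30.37 = 0.0329 s.

τ = 0.0329 s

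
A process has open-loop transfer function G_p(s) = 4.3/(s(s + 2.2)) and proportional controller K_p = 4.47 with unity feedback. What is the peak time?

The closed-loop denominator s² + 2.2s + 19.22 gives ω_n = √19.22 = 4.384 and ζ = 2.2/(2ω_n) = 0.2509.
Damped frequency ω_d = ω_n√(1−ζ²) = 4.244 rad/s, so peak time T_p = π/ω_d = 0.74 s.

T_p = 0.74 s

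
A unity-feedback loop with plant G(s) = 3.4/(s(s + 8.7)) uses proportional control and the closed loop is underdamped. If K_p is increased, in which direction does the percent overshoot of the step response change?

increase

Characteristic equation s² + 8.7s + K_p·3.4 = 0: raising K_p raises ω_n while 2ζω_n = 8.7 is fixed, so ζ falls and overshoot grows.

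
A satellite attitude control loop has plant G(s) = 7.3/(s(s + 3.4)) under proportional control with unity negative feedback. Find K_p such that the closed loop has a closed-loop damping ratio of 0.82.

Closed-loop characteristic equation: s² + 3.4s + K_p·7.3 = 0.
So ω_n = √(7.3K_p) and 2ζω_n = 3.4, giving ζ = 3.4/(2√(7.3K_p)).
Setting ζ = 0.82: √(7.3K_p) = 3.4/(2·0.82) = 2.073, so K_p = 4.298/7.3 = 0.589.

K_p = 0.589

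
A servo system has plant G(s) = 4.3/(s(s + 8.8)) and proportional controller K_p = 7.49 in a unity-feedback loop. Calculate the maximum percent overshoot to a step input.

From 1 + K_pG(s) = 0: s² + 8.8s + 32.21 = 0 ⇒ ω_n = 5.675, ζ = 0.7753.
%OS = 100·exp(−πζ/√(1−ζ²)) = 100·exp(−π·0.7753/√0.3989) = 2.11%.

2.11%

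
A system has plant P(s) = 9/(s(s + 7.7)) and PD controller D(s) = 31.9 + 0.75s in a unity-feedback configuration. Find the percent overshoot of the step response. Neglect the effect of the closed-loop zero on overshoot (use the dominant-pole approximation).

22.7%

Forward path: (31.9 + 0.75s)·9/(s(s+7.7)). The closed-loop characteristic equation is s² + (7.7 + 9·0.75)s + 9·31.9 = 0.
That is s² + 14.45s + 287.1 = 0, so ω_n = 16.94 rad/s and ζ = 14.45/(2·16.94) = 0.4264.
%OS = 100·exp(−πζ/√(1−ζ²)) = 22.7%.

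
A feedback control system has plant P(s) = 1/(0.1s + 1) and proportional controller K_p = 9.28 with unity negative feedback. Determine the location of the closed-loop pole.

Closed loop: T(s) = K_p·P/(1+K_p·P) = 9.28/(0.1s + 1 + 9.28), with pole at s = −(1 + 9.28)/0.1 = −102.8.

s = -102.8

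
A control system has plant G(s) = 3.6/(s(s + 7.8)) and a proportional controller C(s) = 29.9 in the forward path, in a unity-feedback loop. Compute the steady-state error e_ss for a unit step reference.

0

The open loop C(s)G(s) has a pole at the origin (type 1), so the static position error constant is infinite and e_ss = 1/(1+∞) = 0.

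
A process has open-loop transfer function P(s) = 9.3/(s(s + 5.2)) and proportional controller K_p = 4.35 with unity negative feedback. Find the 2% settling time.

The closed-loop denominator s² + 5.2s + 40.45 gives ω_n = √40.45 = 6.36 and ζ = 5.2/(2ω_n) = 0.4088.
2% settling time T_s ≈ 4/(ζω_n) = 4/2.6 = 1.54 s.

T_s ≈ 1.54 s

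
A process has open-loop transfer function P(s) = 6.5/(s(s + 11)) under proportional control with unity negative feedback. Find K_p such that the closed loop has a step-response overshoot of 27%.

K_p = 31.4

From %OS = 100·exp(−πζ/√(1−ζ²)) = 27%, ζ = −ln(0.27)/√(π²+ln²(0.27)) = 0.3847.
Characteristic equation s² + 11s + 6.5K_p = 0 gives ζ = 11/(2√(6.5K_p)).
Setting ζ = 0.3847: √(6.5K_p) = 11/(2·0.3847) = 14.3, so K_p = 204.4/6.5 = 31.4.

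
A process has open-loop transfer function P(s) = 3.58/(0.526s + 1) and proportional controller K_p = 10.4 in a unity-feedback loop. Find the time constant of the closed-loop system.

τ = 0.0138 s

Closed loop: T(s) = K_p·P/(1+K_p·P) = 37.23/(0.526s + 1 + 37.23), with pole at s = −(1 + 37.23)/0.526 = −72.68.
Closed-loop time constant τ = 1/72.68 = 0.0138 s.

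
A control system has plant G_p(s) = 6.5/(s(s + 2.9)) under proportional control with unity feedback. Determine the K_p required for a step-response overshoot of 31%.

From %OS = 100·exp(−πζ/√(1−ζ²)) = 31%, ζ = −ln(0.31)/√(π²+ln²(0.31)) = 0.3493.
Characteristic equation s² + 2.9s + 6.5K_p = 0 gives ζ = 2.9/(2√(6.5K_p)).
Setting ζ = 0.3493: √(6.5K_p) = 2.9/(2·0.3493) = 4.151, so K_p = 17.23/6.5 = 2.65.

K_p = 2.65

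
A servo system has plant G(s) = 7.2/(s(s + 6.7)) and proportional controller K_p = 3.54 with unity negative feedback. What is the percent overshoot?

The closed-loop denominator s² + 6.7s + 25.49 gives ω_n = √25.49 = 5.049 and ζ = 6.7/(2ω_n) = 0.6636.
%OS = 100·exp(−πζ/√(1−ζ²)) = 100·exp(−π·0.6636/√0.5597) = 6.16%.

6.16%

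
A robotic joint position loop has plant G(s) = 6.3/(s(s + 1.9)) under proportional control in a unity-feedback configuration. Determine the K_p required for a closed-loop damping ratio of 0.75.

K_p = 0.255

Closed-loop characteristic equation: s² + 1.9s + K_p·6.3 = 0.
So ω_n = √(6.3K_p) and 2ζω_n = 1.9, giving ζ = 1.9/(2√(6.3K_p)).
Setting ζ = 0.75: √(6.3K_p) = 1.9/(2·0.75) = 1.267, so K_p = 1.604/6.3 = 0.255.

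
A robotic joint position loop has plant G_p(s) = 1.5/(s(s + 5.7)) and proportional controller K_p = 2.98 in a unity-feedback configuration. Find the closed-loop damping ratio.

With unity feedback the closed-loop characteristic equation is s² + 5.7s + 2.98·1.5 = s² + 5.7s + 4.47 = 0.
Matching s² + 2ζω_n s + ω_n²: ω_n = √4.47 = 2.114 rad/s and 2ζω_n = 5.7, so ζ = 5.7/(2·2.114) = 1.35.

ζ = 1.35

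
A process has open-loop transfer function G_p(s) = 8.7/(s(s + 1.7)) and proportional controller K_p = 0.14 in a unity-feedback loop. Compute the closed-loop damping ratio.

1 + K_p·G_p(s) = 0 gives s² + 1.7s + 1.218 = 0.
Matching s² + 2ζω_n s + ω_n²: ω_n = √1.218 = 1.104 rad/s and 2ζω_n = 1.7, so ζ = 1.7/(2·1.104) = 0.77.

ζ = 0.77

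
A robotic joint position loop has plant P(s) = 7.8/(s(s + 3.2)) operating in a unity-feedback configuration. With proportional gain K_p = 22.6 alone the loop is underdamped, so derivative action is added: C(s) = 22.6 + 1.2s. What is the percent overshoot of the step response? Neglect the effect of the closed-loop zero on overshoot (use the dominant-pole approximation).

18.5%

Forward path: (22.6 + 1.2s)·7.8/(s(s+3.2)). The closed-loop characteristic equation is s² + (3.2 + 7.8·1.2)s + 7.8·22.6 = 0.
That is s² + 12.56s + 176.3 = 0, so ω_n = 13.28 rad/s and ζ = 12.56/(2·13.28) = 0.473.
%OS = 100·exp(−πζ/√(1−ζ²)) = 18.5%.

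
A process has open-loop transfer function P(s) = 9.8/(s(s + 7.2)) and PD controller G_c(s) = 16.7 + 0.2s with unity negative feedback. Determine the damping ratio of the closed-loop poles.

ζ = 0.358

Forward path: (16.7 + 0.2s)·9.8/(s(s+7.2)). The closed-loop characteristic equation is s² + (7.2 + 9.8·0.2)s + 9.8·16.7 = 0.
That is s² + 9.16s + 163.7 = 0, so ω_n = 12.79 rad/s and ζ = 9.16/(2·12.79) = 0.358.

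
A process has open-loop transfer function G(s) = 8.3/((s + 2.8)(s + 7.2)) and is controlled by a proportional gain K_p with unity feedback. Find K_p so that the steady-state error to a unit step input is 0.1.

The loop is type 0, so e_ss(step) = 1/(1 + K_pos) with K_pos = K_p·G(0).
G(0) = 0.4117. Require 1/(1 + K_p·0.4117) = 0.1, so 1 + 0.4117·K_p = 10.
K_p = (10 − 1)/0.4117 = 21.9.

K_p = 21.9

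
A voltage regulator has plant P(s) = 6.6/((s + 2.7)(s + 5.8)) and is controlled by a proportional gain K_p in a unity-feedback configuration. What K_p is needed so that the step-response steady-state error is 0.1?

For a type-0 loop with proportional control, e_ss = 1/(1 + K_p·P(0)).
P(0) = 0.4215. Require 1/(1 + K_p·0.4215) = 0.1, so 1 + 0.4215·K_p = 10.
K_p = (10 − 1)/0.4215 = 21.4.

K_p = 21.4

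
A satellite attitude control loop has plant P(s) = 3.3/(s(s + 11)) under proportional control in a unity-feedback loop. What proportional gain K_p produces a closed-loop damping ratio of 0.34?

Closed-loop characteristic equation: s² + 11s + K_p·3.3 = 0.
So ω_n = √(3.3K_p) and 2ζω_n = 11, giving ζ = 11/(2√(3.3K_p)).
Setting ζ = 0.34: √(3.3K_p) = 11/(2·0.34) = 16.18, so K_p = 261.7/3.3 = 79.3.

K_p = 79.3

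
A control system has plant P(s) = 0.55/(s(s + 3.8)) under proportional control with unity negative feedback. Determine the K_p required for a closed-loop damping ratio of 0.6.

Closed-loop characteristic equation: s² + 3.8s + K_p·0.55 = 0.
So ω_n = √(0.55K_p) and 2ζω_n = 3.8, giving ζ = 3.8/(2√(0.55K_p)).
Setting ζ = 0.6: √(0.55K_p) = 3.8/(2·0.6) = 3.167, so K_p = 10.03/0.55 = 18.2.

K_p = 18.2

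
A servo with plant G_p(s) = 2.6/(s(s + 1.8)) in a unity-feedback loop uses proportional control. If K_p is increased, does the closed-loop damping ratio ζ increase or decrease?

decrease

ζ = 1.8/(2√(2.6K_p)); increasing K_p raises the denominator, so ζ falls.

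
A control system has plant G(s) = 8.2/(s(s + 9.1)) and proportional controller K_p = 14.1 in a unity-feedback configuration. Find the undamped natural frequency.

ω_n = 10.8 rad/s

The closed-loop denominator is s(s+9.1) + 14.1·8.2 = s² + 9.1s + 115.6.
So ω_n² = 115.6 ⇒ ω_n = 10.75 rad/s, and ζ = 9.1/(2ω_n) = 0.423.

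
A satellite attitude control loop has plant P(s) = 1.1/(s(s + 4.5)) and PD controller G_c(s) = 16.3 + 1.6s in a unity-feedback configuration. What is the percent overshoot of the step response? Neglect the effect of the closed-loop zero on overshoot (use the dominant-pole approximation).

Forward path: (16.3 + 1.6s)·1.1/(s(s+4.5)). The closed-loop characteristic equation is s² + (4.5 + 1.1·1.6)s + 1.1·16.3 = 0.
That is s² + 6.26s + 17.93 = 0, so ω_n = 4.234 rad/s and ζ = 6.26/(2·4.234) = 0.7392.
%OS = 100·exp(−πζ/√(1−ζ²)) = 3.18%.

3.18%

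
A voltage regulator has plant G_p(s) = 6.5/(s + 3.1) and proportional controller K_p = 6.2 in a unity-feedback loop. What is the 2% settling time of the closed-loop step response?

T_s ≈ 0.0922 s

Closed-loop transfer function: T(s) = K_p·G_p(s)/(1 + K_p·G_p(s)) = 40.3/(s + 3.1 + 40.3) = 40.3/(s + 43.4).
Time constant τ = 1/43.4 = 0.02304 s, so the 2% settling time is about 4τ = 0.0922 s.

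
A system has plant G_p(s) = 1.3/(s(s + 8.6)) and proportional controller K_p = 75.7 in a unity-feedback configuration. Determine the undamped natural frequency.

ω_n = 9.92 rad/s

The closed-loop denominator is s(s+8.6) + 75.7·1.3 = s² + 8.6s + 98.41.
So ω_n² = 98.41 ⇒ ω_n = 9.92 rad/s, and ζ = 8.6/(2ω_n) = 0.433.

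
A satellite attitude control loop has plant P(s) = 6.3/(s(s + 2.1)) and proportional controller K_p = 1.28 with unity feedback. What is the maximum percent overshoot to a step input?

Closed-loop characteristic equation: s² + 2.1s + 8.064 = 0, so ω_n = 2.84 rad/s and ζ = 2.1/(2·2.84) = 0.3698.
%OS = 100·exp(−πζ/√(1−ζ²)) = 100·exp(−π·0.3698/√0.8633) = 28.6%.

28.6%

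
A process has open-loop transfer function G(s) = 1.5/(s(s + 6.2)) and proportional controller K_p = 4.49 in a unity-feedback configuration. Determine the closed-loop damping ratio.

The closed-loop denominator is s(s+6.2) + 4.49·1.5 = s² + 6.2s + 6.735.
So ω_n² = 6.735 ⇒ ω_n = 2.595 rad/s, and ζ = 6.2/(2ω_n) = 1.19.

ζ = 1.19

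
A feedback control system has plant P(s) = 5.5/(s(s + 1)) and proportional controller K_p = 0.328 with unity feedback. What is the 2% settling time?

From 1 + K_pP(s) = 0: s² + 1s + 1.804 = 0 ⇒ ω_n = 1.343, ζ = 0.3723.
2% settling time T_s ≈ 4/(ζω_n) = 4/0.5 = 8 s.

T_s ≈ 8 s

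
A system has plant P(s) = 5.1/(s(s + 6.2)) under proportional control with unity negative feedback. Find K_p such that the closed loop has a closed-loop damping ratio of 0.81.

Closed-loop characteristic equation: s² + 6.2s + K_p·5.1 = 0.
So ω_n = √(5.1K_p) and 2ζω_n = 6.2, giving ζ = 6.2/(2√(5.1K_p)).
Setting ζ = 0.81: √(5.1K_p) = 6.2/(2·0.81) = 3.827, so K_p = 14.65/5.1 = 2.87.

K_p = 2.87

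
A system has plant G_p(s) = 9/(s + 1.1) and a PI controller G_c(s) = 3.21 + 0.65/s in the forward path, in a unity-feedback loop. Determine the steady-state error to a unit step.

The open loop G_c(s)G_p(s) has a pole at the origin (type 1), so the static position error constant is infinite and e_ss = 1/(1+∞) = 0.

0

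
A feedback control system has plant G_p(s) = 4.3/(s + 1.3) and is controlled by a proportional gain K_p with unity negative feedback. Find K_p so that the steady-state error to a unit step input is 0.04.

K_p = 7.26

The loop is type 0, so e_ss(step) = 1/(1 + K_pos) with K_pos = K_p·G_p(0).
G_p(0) = 3.308. Require 1/(1 + K_p·3.308) = 0.04, so 1 + 3.308·K_p = 25.
K_p = (25 − 1)/3.308 = 7.26.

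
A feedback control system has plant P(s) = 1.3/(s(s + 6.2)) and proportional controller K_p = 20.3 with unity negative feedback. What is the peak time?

T_p = 0.767 s

The closed-loop denominator s² + 6.2s + 26.39 gives ω_n = √26.39 = 5.137 and ζ = 6.2/(2ω_n) = 0.6035.
Damped frequency ω_d = ω_n√(1−ζ²) = 4.096 rad/s, so peak time T_p = π/ω_d = 0.767 s.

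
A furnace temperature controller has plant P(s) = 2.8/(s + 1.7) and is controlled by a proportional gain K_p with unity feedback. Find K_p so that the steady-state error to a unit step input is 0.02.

K_p = 29.8

For a type-0 loop with proportional control, e_ss = 1/(1 + K_p·P(0)).
P(0) = 1.647. Require 1/(1 + K_p·1.647) = 0.02, so 1 + 1.647·K_p = 50.
K_p = (50 − 1)/1.647 = 29.8.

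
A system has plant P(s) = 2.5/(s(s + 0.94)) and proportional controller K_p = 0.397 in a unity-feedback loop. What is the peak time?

T_p = 3.58 s

From 1 + K_pP(s) = 0: s² + 0.94s + 0.9925 = 0 ⇒ ω_n = 0.9962, ζ = 0.4718.
Damped frequency ω_d = ω_n√(1−ζ²) = 0.8784 rad/s, so peak time T_p = π/ω_d = 3.58 s.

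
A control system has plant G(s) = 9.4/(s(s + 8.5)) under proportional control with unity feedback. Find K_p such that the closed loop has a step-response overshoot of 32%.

From %OS = 100·exp(−πζ/√(1−ζ²)) = 32%, ζ = −ln(0.32)/√(π²+ln²(0.32)) = 0.341.
Characteristic equation s² + 8.5s + 9.4K_p = 0 gives ζ = 8.5/(2√(9.4K_p)).
Setting ζ = 0.341: √(9.4K_p) = 8.5/(2·0.341) = 12.46, so K_p = 155.4/9.4 = 16.5.

K_p = 16.5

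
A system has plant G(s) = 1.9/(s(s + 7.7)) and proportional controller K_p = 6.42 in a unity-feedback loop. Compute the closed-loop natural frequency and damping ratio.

1 + K_p·G(s) = 0 gives s² + 7.7s + 12.2 = 0.
So ω_n² = 12.2 ⇒ ω_n = 3.493 rad/s, and ζ = 7.7/(2ω_n) = 1.1.

ω_n = 3.49 rad/s, ζ = 1.1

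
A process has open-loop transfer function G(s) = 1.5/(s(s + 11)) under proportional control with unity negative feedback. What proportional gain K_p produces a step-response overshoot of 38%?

K_p = 233

From %OS = 100·exp(−πζ/√(1−ζ²)) = 38%, ζ = −ln(0.38)/√(π²+ln²(0.38)) = 0.2943.
Characteristic equation s² + 11s + 1.5K_p = 0 gives ζ = 11/(2√(1.5K_p)).
Setting ζ = 0.2943: √(1.5K_p) = 11/(2·0.2943) = 18.69, so K_p = 349.1/1.5 = 233.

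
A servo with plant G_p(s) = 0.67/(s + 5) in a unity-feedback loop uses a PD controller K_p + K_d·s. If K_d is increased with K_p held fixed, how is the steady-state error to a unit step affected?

At s = 0 the derivative term contributes nothing: C(0) = K_p regardless of K_d, so K_pos = K_p·G_p(0) and e_ss are unchanged.

unchanged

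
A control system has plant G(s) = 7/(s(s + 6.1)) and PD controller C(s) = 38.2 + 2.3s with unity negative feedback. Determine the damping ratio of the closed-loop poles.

Forward path: (38.2 + 2.3s)·7/(s(s+6.1)). The closed-loop characteristic equation is s² + (6.1 + 7·2.3)s + 7·38.2 = 0.
That is s² + 22.2s + 267.4 = 0, so ω_n = 16.35 rad/s and ζ = 22.2/(2·16.35) = 0.6788.

ζ = 0.679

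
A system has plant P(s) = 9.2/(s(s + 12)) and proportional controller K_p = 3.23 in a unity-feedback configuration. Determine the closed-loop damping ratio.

ζ = 1.1

With unity feedback the closed-loop characteristic equation is s² + 12s + 3.23·9.2 = s² + 12s + 29.72 = 0.
Matching s² + 2ζω_n s + ω_n²: ω_n = √29.72 = 5.451 rad/s and 2ζω_n = 12, so ζ = 12/(2·5.451) = 1.1.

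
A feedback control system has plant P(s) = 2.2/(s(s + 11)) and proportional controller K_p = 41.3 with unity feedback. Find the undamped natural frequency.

ω_n = 9.53 rad/s

1 + K_p·P(s) = 0 gives s² + 11s + 90.86 = 0.
So ω_n² = 90.86 ⇒ ω_n = 9.532 rad/s, and ζ = 11/(2ω_n) = 0.577.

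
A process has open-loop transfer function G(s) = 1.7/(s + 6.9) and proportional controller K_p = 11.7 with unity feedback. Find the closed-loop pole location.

Closed-loop transfer function: T(s) = K_p·G(s)/(1 + K_p·G(s)) = 19.89/(s + 6.9 + 19.89) = 19.89/(s + 26.79).
The closed-loop pole is at s = −26.79.

s = -26.79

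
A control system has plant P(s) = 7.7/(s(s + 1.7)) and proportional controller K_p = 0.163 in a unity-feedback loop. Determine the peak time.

T_p = 4.3 s

Closed-loop characteristic equation: s² + 1.7s + 1.255 = 0, so ω_n = 1.12 rad/s and ζ = 1.7/(2·1.12) = 0.7587.
Damped frequency ω_d = ω_n√(1−ζ²) = 0.7298 rad/s, so peak time T_p = π/ω_d = 4.3 s.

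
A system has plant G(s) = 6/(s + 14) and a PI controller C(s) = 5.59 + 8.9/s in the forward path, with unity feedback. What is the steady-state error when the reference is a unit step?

0

The open loop C(s)G(s) has a pole at the origin (type 1), so the static position error constant is infinite and e_ss = 1/(1+∞) = 0.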